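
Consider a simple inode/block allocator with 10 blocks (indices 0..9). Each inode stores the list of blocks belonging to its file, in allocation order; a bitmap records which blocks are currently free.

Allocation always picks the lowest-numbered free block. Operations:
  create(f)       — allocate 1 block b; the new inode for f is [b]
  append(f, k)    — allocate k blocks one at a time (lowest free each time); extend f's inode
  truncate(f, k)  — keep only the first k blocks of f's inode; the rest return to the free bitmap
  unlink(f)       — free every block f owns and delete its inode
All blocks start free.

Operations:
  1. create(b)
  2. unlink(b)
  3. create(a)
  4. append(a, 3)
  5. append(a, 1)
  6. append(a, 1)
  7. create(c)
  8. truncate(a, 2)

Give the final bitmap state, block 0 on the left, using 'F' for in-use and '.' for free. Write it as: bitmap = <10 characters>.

bitmap = FF....F...

create(b): bitmap=F......... | b=[0]
unlink(b): bitmap=.......... | 
create(a): bitmap=F......... | a=[0]
append(a, 3): bitmap=FFFF...... | a=[0, 1, 2, 3]
append(a, 1): bitmap=FFFFF..... | a=[0, 1, 2, 3, 4]
append(a, 1): bitmap=FFFFFF.... | a=[0, 1, 2, 3, 4, 5]
create(c): bitmap=FFFFFFF... | a=[0, 1, 2, 3, 4, 5] c=[6]
truncate(a, 2): bitmap=FF....F... | a=[0, 1] c=[6]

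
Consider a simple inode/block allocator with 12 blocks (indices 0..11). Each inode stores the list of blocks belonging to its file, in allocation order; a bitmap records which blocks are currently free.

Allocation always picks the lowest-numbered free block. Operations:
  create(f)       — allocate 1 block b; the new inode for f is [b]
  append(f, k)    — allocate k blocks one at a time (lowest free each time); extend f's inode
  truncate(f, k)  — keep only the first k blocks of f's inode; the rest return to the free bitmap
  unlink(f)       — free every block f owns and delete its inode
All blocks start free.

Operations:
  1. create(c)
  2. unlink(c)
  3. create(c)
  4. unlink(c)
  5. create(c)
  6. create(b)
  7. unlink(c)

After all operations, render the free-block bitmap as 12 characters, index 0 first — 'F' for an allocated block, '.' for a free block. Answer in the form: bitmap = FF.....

bitmap = .F..........

create(c): bitmap=F........... | c=[0]
unlink(c): bitmap=............ | 
create(c): bitmap=F........... | c=[0]
unlink(c): bitmap=............ | 
create(c): bitmap=F........... | c=[0]
create(b): bitmap=FF.......... | b=[1] c=[0]
unlink(c): bitmap=.F.......... | b=[1]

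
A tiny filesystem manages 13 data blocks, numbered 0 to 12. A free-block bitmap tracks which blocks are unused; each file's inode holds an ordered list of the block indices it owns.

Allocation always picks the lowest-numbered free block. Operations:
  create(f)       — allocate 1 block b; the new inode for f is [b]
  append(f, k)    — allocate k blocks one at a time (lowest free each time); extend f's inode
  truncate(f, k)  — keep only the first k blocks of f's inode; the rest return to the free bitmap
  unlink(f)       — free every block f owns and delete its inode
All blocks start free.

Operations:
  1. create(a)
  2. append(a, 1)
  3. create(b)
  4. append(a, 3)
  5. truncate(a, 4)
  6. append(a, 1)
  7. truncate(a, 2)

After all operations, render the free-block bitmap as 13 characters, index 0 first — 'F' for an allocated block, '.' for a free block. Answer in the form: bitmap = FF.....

bitmap = FFF..........

after create(a) → a:[0]  free=[F............]
after append(a, 1) → a:[0, 1]  free=[FF...........]
after create(b) → a:[0, 1], b:[2]  free=[FFF..........]
after append(a, 3) → a:[0, 1, 3, 4, 5], b:[2]  free=[FFFFFF.......]
after truncate(a, 4) → a:[0, 1, 3, 4], b:[2]  free=[FFFFF........]
after append(a, 1) → a:[0, 1, 3, 4, 5], b:[2]  free=[FFFFFF.......]
after truncate(a, 2) → a:[0, 1], b:[2]  free=[FFF..........]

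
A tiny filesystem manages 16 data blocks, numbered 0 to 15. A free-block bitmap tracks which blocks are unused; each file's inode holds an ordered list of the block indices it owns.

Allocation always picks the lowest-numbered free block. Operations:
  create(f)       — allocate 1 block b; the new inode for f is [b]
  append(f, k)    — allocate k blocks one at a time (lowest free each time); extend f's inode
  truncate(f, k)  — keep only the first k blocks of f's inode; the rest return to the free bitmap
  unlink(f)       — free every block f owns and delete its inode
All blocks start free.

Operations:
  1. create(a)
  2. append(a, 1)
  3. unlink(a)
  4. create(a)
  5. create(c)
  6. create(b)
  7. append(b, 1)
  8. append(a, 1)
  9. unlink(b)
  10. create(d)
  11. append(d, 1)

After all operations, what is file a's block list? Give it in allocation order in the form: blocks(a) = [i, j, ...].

[1] create(a) — a=0 (map F...............)
[2] append(a, 1) — a=0,1 (map FF..............)
[3] unlink(a) —  (map ................)
[4] create(a) — a=0 (map F...............)
[5] create(c) — a=0 c=1 (map FF..............)
[6] create(b) — a=0 b=2 c=1 (map FFF.............)
[7] append(b, 1) — a=0 b=2,3 c=1 (map FFFF............)
[8] append(a, 1) — a=0,4 b=2,3 c=1 (map FFFFF...........)
[9] unlink(b) — a=0,4 c=1 (map FF..F...........)
[10] create(d) — a=0,4 c=1 d=2 (map FFF.F...........)
[11] append(d, 1) — a=0,4 c=1 d=2,3 (map FFFFF...........)

blocks(a) = [0, 4]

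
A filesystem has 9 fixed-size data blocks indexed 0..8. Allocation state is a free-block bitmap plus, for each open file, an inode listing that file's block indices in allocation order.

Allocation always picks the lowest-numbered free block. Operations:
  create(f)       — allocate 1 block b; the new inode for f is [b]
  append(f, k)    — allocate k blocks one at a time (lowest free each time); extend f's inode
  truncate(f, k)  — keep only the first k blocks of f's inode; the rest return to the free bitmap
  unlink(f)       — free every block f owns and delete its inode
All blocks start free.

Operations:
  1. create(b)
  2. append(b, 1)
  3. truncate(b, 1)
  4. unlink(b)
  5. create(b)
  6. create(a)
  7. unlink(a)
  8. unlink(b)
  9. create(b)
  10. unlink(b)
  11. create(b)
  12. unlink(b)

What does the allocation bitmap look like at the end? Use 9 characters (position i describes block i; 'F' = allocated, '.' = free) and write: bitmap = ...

bitmap = .........

create(b): bitmap=F........ | b=[0]
append(b, 1): bitmap=FF....... | b=[0, 1]
truncate(b, 1): bitmap=F........ | b=[0]
unlink(b): bitmap=......... | 
create(b): bitmap=F........ | b=[0]
create(a): bitmap=FF....... | a=[1] b=[0]
unlink(a): bitmap=F........ | b=[0]
unlink(b): bitmap=......... | 
create(b): bitmap=F........ | b=[0]
unlink(b): bitmap=......... | 
create(b): bitmap=F........ | b=[0]
unlink(b): bitmap=......... | 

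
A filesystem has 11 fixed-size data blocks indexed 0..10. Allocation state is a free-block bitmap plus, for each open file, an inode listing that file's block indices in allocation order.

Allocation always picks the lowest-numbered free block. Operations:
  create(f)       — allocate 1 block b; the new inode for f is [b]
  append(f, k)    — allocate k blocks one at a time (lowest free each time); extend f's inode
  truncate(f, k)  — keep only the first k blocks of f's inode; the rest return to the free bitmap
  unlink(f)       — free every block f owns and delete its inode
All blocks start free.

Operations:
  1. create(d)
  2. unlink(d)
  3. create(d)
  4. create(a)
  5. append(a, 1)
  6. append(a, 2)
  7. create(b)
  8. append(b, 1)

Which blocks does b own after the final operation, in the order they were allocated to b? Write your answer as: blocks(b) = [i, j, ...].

create(d): bitmap=F.......... | d=[0]
unlink(d): bitmap=........... | 
create(d): bitmap=F.......... | d=[0]
create(a): bitmap=FF......... | a=[1] d=[0]
append(a, 1): bitmap=FFF........ | a=[1, 2] d=[0]
append(a, 2): bitmap=FFFFF...... | a=[1, 2, 3, 4] d=[0]
create(b): bitmap=FFFFFF..... | a=[1, 2, 3, 4] b=[5] d=[0]
append(b, 1): bitmap=FFFFFFF.... | a=[1, 2, 3, 4] b=[5, 6] d=[0]

blocks(b) = [5, 6]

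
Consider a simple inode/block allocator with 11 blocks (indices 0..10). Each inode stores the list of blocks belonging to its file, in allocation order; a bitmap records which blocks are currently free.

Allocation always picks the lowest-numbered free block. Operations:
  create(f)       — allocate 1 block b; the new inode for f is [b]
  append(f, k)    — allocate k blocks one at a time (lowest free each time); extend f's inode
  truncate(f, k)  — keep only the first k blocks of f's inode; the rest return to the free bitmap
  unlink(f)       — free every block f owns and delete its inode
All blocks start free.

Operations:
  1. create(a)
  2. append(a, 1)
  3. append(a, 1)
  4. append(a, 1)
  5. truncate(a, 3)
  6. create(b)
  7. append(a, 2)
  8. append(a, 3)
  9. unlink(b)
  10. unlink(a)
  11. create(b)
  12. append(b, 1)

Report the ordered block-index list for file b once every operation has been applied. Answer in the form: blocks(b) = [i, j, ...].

create(a): bitmap=F.......... | a=[0]
append(a, 1): bitmap=FF......... | a=[0, 1]
append(a, 1): bitmap=FFF........ | a=[0, 1, 2]
append(a, 1): bitmap=FFFF....... | a=[0, 1, 2, 3]
truncate(a, 3): bitmap=FFF........ | a=[0, 1, 2]
create(b): bitmap=FFFF....... | a=[0, 1, 2] b=[3]
append(a, 2): bitmap=FFFFFF..... | a=[0, 1, 2, 4, 5] b=[3]
append(a, 3): bitmap=FFFFFFFFF.. | a=[0, 1, 2, 4, 5, 6, 7, 8] b=[3]
unlink(b): bitmap=FFF.FFFFF.. | a=[0, 1, 2, 4, 5, 6, 7, 8]
unlink(a): bitmap=........... | 
create(b): bitmap=F.......... | b=[0]
append(b, 1): bitmap=FF......... | b=[0, 1]

blocks(b) = [0, 1]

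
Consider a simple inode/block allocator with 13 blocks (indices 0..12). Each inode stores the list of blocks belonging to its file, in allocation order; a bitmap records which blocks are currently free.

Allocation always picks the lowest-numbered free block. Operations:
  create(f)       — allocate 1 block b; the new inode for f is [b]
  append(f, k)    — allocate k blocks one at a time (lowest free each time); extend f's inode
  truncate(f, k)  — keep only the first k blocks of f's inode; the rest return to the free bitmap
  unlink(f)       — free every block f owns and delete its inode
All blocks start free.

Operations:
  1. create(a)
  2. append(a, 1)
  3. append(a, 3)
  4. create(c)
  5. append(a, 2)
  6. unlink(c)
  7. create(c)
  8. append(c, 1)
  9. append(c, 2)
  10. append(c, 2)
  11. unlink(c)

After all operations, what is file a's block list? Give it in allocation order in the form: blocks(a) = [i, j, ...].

[1] create(a) — a=0 (map F............)
[2] append(a, 1) — a=0,1 (map FF...........)
[3] append(a, 3) — a=0,1,2,3,4 (map FFFFF........)
[4] create(c) — a=0,1,2,3,4 c=5 (map FFFFFF.......)
[5] append(a, 2) — a=0,1,2,3,4,6,7 c=5 (map FFFFFFFF.....)
[6] unlink(c) — a=0,1,2,3,4,6,7 (map FFFFF.FF.....)
[7] create(c) — a=0,1,2,3,4,6,7 c=5 (map FFFFFFFF.....)
[8] append(c, 1) — a=0,1,2,3,4,6,7 c=5,8 (map FFFFFFFFF....)
[9] append(c, 2) — a=0,1,2,3,4,6,7 c=5,8,9,10 (map FFFFFFFFFFF..)
[10] append(c, 2) — a=0,1,2,3,4,6,7 c=5,8,9,10,11,12 (map FFFFFFFFFFFFF)
[11] unlink(c) — a=0,1,2,3,4,6,7 (map FFFFF.FF.....)

blocks(a) = [0, 1, 2, 3, 4, 6, 7]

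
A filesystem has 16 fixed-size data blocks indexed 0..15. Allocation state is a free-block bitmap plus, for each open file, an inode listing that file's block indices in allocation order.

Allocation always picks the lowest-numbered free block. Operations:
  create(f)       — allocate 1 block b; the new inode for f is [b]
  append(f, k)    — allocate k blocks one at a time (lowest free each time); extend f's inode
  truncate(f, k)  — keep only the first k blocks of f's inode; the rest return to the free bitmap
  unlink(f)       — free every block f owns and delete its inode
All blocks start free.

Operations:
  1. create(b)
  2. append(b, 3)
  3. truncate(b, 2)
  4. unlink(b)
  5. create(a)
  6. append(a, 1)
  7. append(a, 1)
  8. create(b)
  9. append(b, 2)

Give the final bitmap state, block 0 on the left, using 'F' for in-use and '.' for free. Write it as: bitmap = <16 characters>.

bitmap = FFFFFF..........

[1] create(b) — b=0 (map F...............)
[2] append(b, 3) — b=0,1,2,3 (map FFFF............)
[3] truncate(b, 2) — b=0,1 (map FF..............)
[4] unlink(b) —  (map ................)
[5] create(a) — a=0 (map F...............)
[6] append(a, 1) — a=0,1 (map FF..............)
[7] append(a, 1) — a=0,1,2 (map FFF.............)
[8] create(b) — a=0,1,2 b=3 (map FFFF............)
[9] append(b, 2) — a=0,1,2 b=3,4,5 (map FFFFFF..........)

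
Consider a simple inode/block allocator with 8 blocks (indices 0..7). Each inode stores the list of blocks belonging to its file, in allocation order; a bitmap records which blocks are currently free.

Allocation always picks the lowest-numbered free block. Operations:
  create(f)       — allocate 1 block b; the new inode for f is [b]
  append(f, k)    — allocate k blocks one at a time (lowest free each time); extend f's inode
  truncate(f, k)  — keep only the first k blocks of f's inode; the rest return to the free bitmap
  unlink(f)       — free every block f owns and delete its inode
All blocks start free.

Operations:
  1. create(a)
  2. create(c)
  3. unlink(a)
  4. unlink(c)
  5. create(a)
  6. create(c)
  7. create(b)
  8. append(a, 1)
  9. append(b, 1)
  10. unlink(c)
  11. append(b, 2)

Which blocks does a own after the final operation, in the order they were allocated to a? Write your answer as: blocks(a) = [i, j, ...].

create(a): bitmap=F....... | a=[0]
create(c): bitmap=FF...... | a=[0] c=[1]
unlink(a): bitmap=.F...... | c=[1]
unlink(c): bitmap=........ | 
create(a): bitmap=F....... | a=[0]
create(c): bitmap=FF...... | a=[0] c=[1]
create(b): bitmap=FFF..... | a=[0] b=[2] c=[1]
append(a, 1): bitmap=FFFF.... | a=[0, 3] b=[2] c=[1]
append(b, 1): bitmap=FFFFF... | a=[0, 3] b=[2, 4] c=[1]
unlink(c): bitmap=F.FFF... | a=[0, 3] b=[2, 4]
append(b, 2): bitmap=FFFFFF.. | a=[0, 3] b=[2, 4, 1, 5]

blocks(a) = [0, 3]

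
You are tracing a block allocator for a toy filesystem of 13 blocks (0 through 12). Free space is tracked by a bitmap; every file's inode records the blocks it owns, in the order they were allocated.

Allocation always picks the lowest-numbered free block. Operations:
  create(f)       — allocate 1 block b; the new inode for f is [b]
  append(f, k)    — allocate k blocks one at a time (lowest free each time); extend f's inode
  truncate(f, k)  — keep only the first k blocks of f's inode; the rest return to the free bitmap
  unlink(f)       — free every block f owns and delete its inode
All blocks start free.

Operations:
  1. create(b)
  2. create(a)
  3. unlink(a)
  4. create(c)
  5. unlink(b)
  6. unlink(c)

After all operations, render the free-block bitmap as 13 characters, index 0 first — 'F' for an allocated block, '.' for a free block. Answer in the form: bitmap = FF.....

after create(b) → b:[0]  free=[F............]
after create(a) → a:[1], b:[0]  free=[FF...........]
after unlink(a) → b:[0]  free=[F............]
after create(c) → b:[0], c:[1]  free=[FF...........]
after unlink(b) → c:[1]  free=[.F...........]
after unlink(c) →   free=[.............]

bitmap = .............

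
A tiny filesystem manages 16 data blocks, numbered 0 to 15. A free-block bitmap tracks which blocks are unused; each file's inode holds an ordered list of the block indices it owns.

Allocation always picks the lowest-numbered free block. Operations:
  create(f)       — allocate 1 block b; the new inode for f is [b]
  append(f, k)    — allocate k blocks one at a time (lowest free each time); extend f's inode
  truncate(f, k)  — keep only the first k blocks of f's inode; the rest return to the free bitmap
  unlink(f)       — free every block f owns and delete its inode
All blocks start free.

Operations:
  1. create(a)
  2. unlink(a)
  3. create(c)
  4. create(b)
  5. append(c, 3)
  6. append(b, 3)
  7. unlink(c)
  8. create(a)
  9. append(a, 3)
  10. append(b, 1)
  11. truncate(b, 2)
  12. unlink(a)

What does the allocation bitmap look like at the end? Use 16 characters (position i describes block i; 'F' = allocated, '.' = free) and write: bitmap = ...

bitmap = .F...F..........

after create(a) → a:[0]  free=[F...............]
after unlink(a) →   free=[................]
after create(c) → c:[0]  free=[F...............]
after create(b) → b:[1], c:[0]  free=[FF..............]
after append(c, 3) → b:[1], c:[0, 2, 3, 4]  free=[FFFFF...........]
after append(b, 3) → b:[1, 5, 6, 7], c:[0, 2, 3, 4]  free=[FFFFFFFF........]
after unlink(c) → b:[1, 5, 6, 7]  free=[.F...FFF........]
after create(a) → a:[0], b:[1, 5, 6, 7]  free=[FF...FFF........]
after append(a, 3) → a:[0, 2, 3, 4], b:[1, 5, 6, 7]  free=[FFFFFFFF........]
after append(b, 1) → a:[0, 2, 3, 4], b:[1, 5, 6, 7, 8]  free=[FFFFFFFFF.......]
after truncate(b, 2) → a:[0, 2, 3, 4], b:[1, 5]  free=[FFFFFF..........]
after unlink(a) → b:[1, 5]  free=[.F...F..........]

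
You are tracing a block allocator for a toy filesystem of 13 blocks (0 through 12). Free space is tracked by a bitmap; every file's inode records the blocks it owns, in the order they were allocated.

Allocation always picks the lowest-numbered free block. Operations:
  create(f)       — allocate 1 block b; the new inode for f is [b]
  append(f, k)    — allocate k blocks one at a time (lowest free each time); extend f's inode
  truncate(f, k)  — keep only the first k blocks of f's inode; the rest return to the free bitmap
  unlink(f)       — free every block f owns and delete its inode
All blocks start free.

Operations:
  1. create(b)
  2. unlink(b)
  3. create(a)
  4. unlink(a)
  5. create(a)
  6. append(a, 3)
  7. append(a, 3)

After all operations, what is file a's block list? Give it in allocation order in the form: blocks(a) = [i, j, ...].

[1] create(b) — b=0 (map F............)
[2] unlink(b) —  (map .............)
[3] create(a) — a=0 (map F............)
[4] unlink(a) —  (map .............)
[5] create(a) — a=0 (map F............)
[6] append(a, 3) — a=0,1,2,3 (map FFFF.........)
[7] append(a, 3) — a=0,1,2,3,4,5,6 (map FFFFFFF......)

blocks(a) = [0, 1, 2, 3, 4, 5, 6]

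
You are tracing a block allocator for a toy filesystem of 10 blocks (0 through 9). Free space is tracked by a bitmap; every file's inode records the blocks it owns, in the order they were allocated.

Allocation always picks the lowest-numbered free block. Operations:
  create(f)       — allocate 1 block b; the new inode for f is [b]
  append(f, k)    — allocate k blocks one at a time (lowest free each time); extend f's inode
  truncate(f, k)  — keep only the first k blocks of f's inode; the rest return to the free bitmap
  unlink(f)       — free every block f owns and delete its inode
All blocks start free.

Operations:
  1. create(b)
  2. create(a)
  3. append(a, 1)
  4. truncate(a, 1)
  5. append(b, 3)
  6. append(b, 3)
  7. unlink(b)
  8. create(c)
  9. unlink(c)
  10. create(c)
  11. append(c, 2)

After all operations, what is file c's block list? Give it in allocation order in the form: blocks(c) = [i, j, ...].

blocks(c) = [0, 2, 3]

create(b): bitmap=F......... | b=[0]
create(a): bitmap=FF........ | a=[1] b=[0]
append(a, 1): bitmap=FFF....... | a=[1, 2] b=[0]
truncate(a, 1): bitmap=FF........ | a=[1] b=[0]
append(b, 3): bitmap=FFFFF..... | a=[1] b=[0, 2, 3, 4]
append(b, 3): bitmap=FFFFFFFF.. | a=[1] b=[0, 2, 3, 4, 5, 6, 7]
unlink(b): bitmap=.F........ | a=[1]
create(c): bitmap=FF........ | a=[1] c=[0]
unlink(c): bitmap=.F........ | a=[1]
create(c): bitmap=FF........ | a=[1] c=[0]
append(c, 2): bitmap=FFFF...... | a=[1] c=[0, 2, 3]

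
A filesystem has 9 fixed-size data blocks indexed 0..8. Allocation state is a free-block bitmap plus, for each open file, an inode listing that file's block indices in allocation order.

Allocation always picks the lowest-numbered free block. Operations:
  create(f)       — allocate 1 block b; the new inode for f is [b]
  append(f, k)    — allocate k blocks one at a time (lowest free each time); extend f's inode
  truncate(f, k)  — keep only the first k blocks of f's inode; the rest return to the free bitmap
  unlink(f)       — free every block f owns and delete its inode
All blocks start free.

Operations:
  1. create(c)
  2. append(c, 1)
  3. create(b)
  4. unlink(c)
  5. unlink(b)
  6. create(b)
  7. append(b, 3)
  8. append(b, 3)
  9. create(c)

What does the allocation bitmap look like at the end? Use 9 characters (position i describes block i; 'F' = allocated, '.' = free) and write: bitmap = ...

after create(c) → c:[0]  free=[F........]
after append(c, 1) → c:[0, 1]  free=[FF.......]
after create(b) → b:[2], c:[0, 1]  free=[FFF......]
after unlink(c) → b:[2]  free=[..F......]
after unlink(b) →   free=[.........]
after create(b) → b:[0]  free=[F........]
after append(b, 3) → b:[0, 1, 2, 3]  free=[FFFF.....]
after append(b, 3) → b:[0, 1, 2, 3, 4, 5, 6]  free=[FFFFFFF..]
after create(c) → b:[0, 1, 2, 3, 4, 5, 6], c:[7]  free=[FFFFFFFF.]

bitmap = FFFFFFFF.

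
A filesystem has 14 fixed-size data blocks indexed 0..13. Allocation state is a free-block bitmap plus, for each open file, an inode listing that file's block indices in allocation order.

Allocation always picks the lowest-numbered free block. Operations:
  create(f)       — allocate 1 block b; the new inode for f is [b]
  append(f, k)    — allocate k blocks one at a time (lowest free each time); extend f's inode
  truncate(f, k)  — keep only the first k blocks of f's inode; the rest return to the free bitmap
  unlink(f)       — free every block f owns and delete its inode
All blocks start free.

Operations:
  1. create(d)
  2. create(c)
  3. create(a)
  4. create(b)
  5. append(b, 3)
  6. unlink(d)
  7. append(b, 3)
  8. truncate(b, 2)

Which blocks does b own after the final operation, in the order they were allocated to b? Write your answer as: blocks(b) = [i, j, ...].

after create(d) → d:[0]  free=[F.............]
after create(c) → c:[1], d:[0]  free=[FF............]
after create(a) → a:[2], c:[1], d:[0]  free=[FFF...........]
after create(b) → a:[2], b:[3], c:[1], d:[0]  free=[FFFF..........]
after append(b, 3) → a:[2], b:[3, 4, 5, 6], c:[1], d:[0]  free=[FFFFFFF.......]
after unlink(d) → a:[2], b:[3, 4, 5, 6], c:[1]  free=[.FFFFFF.......]
after append(b, 3) → a:[2], b:[3, 4, 5, 6, 0, 7, 8], c:[1]  free=[FFFFFFFFF.....]
after truncate(b, 2) → a:[2], b:[3, 4], c:[1]  free=[.FFFF.........]

blocks(b) = [3, 4]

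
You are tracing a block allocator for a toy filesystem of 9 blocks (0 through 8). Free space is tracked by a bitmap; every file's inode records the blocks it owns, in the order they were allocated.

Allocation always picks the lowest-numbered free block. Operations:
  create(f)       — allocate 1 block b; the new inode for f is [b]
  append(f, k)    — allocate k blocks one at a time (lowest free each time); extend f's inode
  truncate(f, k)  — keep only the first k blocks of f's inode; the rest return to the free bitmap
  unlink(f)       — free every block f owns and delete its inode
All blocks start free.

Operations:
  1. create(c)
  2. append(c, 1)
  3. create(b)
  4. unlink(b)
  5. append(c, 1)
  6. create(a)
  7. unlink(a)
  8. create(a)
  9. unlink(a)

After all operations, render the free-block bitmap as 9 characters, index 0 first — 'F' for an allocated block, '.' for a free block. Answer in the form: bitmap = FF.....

create(c): bitmap=F........ | c=[0]
append(c, 1): bitmap=FF....... | c=[0, 1]
create(b): bitmap=FFF...... | b=[2] c=[0, 1]
unlink(b): bitmap=FF....... | c=[0, 1]
append(c, 1): bitmap=FFF...... | c=[0, 1, 2]
create(a): bitmap=FFFF..... | a=[3] c=[0, 1, 2]
unlink(a): bitmap=FFF...... | c=[0, 1, 2]
create(a): bitmap=FFFF..... | a=[3] c=[0, 1, 2]
unlink(a): bitmap=FFF...... | c=[0, 1, 2]

bitmap = FFF......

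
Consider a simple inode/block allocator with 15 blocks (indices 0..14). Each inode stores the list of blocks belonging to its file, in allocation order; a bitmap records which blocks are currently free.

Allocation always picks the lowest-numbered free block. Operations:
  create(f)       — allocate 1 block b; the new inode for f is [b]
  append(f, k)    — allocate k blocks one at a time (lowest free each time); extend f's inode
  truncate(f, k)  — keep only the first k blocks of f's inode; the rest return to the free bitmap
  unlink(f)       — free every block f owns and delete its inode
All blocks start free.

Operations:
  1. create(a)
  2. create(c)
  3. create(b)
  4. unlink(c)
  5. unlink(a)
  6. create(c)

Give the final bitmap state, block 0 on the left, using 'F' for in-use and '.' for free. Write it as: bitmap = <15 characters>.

bitmap = F.F............

after create(a) → a:[0]  free=[F..............]
after create(c) → a:[0], c:[1]  free=[FF.............]
after create(b) → a:[0], b:[2], c:[1]  free=[FFF............]
after unlink(c) → a:[0], b:[2]  free=[F.F............]
after unlink(a) → b:[2]  free=[..F............]
after create(c) → b:[2], c:[0]  free=[F.F............]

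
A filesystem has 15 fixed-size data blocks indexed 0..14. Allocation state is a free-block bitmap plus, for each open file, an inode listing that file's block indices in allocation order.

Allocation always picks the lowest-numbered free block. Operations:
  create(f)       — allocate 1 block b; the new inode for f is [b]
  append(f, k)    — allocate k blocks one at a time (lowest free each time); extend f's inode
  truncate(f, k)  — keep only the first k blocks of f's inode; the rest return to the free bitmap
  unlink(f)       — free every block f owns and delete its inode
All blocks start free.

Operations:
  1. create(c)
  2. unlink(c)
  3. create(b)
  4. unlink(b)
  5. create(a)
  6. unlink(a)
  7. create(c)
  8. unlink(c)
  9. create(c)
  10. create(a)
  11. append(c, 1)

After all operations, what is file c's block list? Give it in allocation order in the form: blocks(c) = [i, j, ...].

create(c): bitmap=F.............. | c=[0]
unlink(c): bitmap=............... | 
create(b): bitmap=F.............. | b=[0]
unlink(b): bitmap=............... | 
create(a): bitmap=F.............. | a=[0]
unlink(a): bitmap=............... | 
create(c): bitmap=F.............. | c=[0]
unlink(c): bitmap=............... | 
create(c): bitmap=F.............. | c=[0]
create(a): bitmap=FF............. | a=[1] c=[0]
append(c, 1): bitmap=FFF............ | a=[1] c=[0, 2]

blocks(c) = [0, 2]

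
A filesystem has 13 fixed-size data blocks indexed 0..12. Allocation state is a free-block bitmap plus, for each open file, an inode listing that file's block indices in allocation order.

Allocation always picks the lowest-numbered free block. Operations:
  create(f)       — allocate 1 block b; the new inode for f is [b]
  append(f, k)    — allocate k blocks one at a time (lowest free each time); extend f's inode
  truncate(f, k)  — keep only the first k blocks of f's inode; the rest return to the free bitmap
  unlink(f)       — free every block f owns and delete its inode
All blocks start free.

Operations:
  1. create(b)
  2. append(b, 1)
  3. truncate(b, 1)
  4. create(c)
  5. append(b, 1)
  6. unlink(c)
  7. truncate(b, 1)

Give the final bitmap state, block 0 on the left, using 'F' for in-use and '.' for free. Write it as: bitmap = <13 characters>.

create(b): bitmap=F............ | b=[0]
append(b, 1): bitmap=FF........... | b=[0, 1]
truncate(b, 1): bitmap=F............ | b=[0]
create(c): bitmap=FF........... | b=[0] c=[1]
append(b, 1): bitmap=FFF.......... | b=[0, 2] c=[1]
unlink(c): bitmap=F.F.......... | b=[0, 2]
truncate(b, 1): bitmap=F............ | b=[0]

bitmap = F............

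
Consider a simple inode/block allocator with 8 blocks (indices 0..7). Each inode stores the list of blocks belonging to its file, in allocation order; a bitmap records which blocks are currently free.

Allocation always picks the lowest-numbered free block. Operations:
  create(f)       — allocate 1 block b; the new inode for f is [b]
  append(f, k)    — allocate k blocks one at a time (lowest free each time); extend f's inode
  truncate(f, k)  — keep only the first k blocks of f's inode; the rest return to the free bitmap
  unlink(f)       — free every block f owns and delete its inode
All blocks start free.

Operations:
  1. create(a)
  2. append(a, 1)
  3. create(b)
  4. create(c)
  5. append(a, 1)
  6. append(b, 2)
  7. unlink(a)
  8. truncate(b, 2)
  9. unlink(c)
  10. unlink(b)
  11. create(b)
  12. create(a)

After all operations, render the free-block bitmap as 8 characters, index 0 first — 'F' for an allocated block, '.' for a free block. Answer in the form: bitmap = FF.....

  1. create(a)  ⇒  F.......  {a→[0]}
  2. append(a, 1)  ⇒  FF......  {a→[0, 1]}
  3. create(b)  ⇒  FFF.....  {a→[0, 1]; b→[2]}
  4. create(c)  ⇒  FFFF....  {a→[0, 1]; b→[2]; c→[3]}
  5. append(a, 1)  ⇒  FFFFF...  {a→[0, 1, 4]; b→[2]; c→[3]}
  6. append(b, 2)  ⇒  FFFFFFF.  {a→[0, 1, 4]; b→[2, 5, 6]; c→[3]}
  7. unlink(a)  ⇒  ..FF.FF.  {b→[2, 5, 6]; c→[3]}
  8. truncate(b, 2)  ⇒  ..FF.F..  {b→[2, 5]; c→[3]}
  9. unlink(c)  ⇒  ..F..F..  {b→[2, 5]}
  10. unlink(b)  ⇒  ........  {}
  11. create(b)  ⇒  F.......  {b→[0]}
  12. create(a)  ⇒  FF......  {a→[1]; b→[0]}

bitmap = FF......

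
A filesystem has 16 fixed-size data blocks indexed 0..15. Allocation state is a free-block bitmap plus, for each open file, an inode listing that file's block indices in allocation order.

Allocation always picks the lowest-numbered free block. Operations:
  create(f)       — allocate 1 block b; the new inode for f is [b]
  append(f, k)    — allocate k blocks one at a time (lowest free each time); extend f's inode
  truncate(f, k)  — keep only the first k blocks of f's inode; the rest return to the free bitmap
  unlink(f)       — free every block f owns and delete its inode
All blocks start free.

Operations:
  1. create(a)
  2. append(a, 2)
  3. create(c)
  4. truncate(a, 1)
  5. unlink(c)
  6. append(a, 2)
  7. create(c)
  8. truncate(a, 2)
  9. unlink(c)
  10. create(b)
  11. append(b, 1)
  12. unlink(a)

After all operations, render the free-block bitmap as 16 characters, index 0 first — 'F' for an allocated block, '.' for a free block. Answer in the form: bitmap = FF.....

create(a): bitmap=F............... | a=[0]
append(a, 2): bitmap=FFF............. | a=[0, 1, 2]
create(c): bitmap=FFFF............ | a=[0, 1, 2] c=[3]
truncate(a, 1): bitmap=F..F............ | a=[0] c=[3]
unlink(c): bitmap=F............... | a=[0]
append(a, 2): bitmap=FFF............. | a=[0, 1, 2]
create(c): bitmap=FFFF............ | a=[0, 1, 2] c=[3]
truncate(a, 2): bitmap=FF.F............ | a=[0, 1] c=[3]
unlink(c): bitmap=FF.............. | a=[0, 1]
create(b): bitmap=FFF............. | a=[0, 1] b=[2]
append(b, 1): bitmap=FFFF............ | a=[0, 1] b=[2, 3]
unlink(a): bitmap=..FF............ | b=[2, 3]

bitmap = ..FF............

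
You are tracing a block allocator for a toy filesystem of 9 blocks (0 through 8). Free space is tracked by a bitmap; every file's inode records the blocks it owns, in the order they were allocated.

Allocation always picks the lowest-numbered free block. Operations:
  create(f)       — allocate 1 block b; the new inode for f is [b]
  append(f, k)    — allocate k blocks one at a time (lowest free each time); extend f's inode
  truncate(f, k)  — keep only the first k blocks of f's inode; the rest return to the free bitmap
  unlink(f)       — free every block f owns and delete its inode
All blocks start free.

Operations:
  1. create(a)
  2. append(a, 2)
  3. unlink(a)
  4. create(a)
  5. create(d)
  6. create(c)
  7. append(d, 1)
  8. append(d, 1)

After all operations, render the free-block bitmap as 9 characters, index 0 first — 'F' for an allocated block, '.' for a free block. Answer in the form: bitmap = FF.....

bitmap = FFFFF....

create(a): bitmap=F........ | a=[0]
append(a, 2): bitmap=FFF...... | a=[0, 1, 2]
unlink(a): bitmap=......... | 
create(a): bitmap=F........ | a=[0]
create(d): bitmap=FF....... | a=[0] d=[1]
create(c): bitmap=FFF...... | a=[0] c=[2] d=[1]
append(d, 1): bitmap=FFFF..... | a=[0] c=[2] d=[1, 3]
append(d, 1): bitmap=FFFFF.... | a=[0] c=[2] d=[1, 3, 4]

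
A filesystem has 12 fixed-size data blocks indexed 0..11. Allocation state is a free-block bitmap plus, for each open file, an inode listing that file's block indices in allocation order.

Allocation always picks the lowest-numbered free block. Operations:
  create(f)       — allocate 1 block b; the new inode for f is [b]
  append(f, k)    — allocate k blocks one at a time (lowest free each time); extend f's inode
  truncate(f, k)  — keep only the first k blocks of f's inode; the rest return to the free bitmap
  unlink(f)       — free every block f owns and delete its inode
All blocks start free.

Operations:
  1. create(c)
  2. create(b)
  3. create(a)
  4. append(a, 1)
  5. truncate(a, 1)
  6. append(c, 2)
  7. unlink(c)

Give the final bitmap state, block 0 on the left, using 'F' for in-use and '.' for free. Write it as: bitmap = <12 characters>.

bitmap = .FF.........

create(c): bitmap=F........... | c=[0]
create(b): bitmap=FF.......... | b=[1] c=[0]
create(a): bitmap=FFF......... | a=[2] b=[1] c=[0]
append(a, 1): bitmap=FFFF........ | a=[2, 3] b=[1] c=[0]
truncate(a, 1): bitmap=FFF......... | a=[2] b=[1] c=[0]
append(c, 2): bitmap=FFFFF....... | a=[2] b=[1] c=[0, 3, 4]
unlink(c): bitmap=.FF......... | a=[2] b=[1]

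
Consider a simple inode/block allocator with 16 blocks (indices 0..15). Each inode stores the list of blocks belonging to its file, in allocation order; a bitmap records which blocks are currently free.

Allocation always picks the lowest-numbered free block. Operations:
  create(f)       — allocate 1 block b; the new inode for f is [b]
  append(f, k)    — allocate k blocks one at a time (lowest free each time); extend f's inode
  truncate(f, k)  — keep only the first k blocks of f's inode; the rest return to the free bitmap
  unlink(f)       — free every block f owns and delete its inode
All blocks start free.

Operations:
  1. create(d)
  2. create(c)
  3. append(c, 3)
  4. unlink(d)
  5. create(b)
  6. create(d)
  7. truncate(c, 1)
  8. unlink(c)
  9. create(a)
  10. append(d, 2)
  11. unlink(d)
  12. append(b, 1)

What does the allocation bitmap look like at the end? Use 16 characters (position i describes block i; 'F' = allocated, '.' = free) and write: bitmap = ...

bitmap = FFF.............

  1. create(d)  ⇒  F...............  {d→[0]}
  2. create(c)  ⇒  FF..............  {c→[1]; d→[0]}
  3. append(c, 3)  ⇒  FFFFF...........  {c→[1, 2, 3, 4]; d→[0]}
  4. unlink(d)  ⇒  .FFFF...........  {c→[1, 2, 3, 4]}
  5. create(b)  ⇒  FFFFF...........  {b→[0]; c→[1, 2, 3, 4]}
  6. create(d)  ⇒  FFFFFF..........  {b→[0]; c→[1, 2, 3, 4]; d→[5]}
  7. truncate(c, 1)  ⇒  FF...F..........  {b→[0]; c→[1]; d→[5]}
  8. unlink(c)  ⇒  F....F..........  {b→[0]; d→[5]}
  9. create(a)  ⇒  FF...F..........  {a→[1]; b→[0]; d→[5]}
  10. append(d, 2)  ⇒  FFFF.F..........  {a→[1]; b→[0]; d→[5, 2, 3]}
  11. unlink(d)  ⇒  FF..............  {a→[1]; b→[0]}
  12. append(b, 1)  ⇒  FFF.............  {a→[1]; b→[0, 2]}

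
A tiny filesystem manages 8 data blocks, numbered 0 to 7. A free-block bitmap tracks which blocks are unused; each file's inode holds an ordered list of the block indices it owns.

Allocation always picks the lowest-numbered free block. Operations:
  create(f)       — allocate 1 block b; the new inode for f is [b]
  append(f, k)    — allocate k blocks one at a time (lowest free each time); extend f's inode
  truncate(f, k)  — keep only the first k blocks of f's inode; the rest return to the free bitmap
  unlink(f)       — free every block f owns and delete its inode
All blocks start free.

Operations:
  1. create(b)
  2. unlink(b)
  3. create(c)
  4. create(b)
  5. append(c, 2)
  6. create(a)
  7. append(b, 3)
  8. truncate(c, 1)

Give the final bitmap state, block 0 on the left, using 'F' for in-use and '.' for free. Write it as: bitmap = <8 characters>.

bitmap = FF..FFFF

  1. create(b)  ⇒  F.......  {b→[0]}
  2. unlink(b)  ⇒  ........  {}
  3. create(c)  ⇒  F.......  {c→[0]}
  4. create(b)  ⇒  FF......  {b→[1]; c→[0]}
  5. append(c, 2)  ⇒  FFFF....  {b→[1]; c→[0, 2, 3]}
  6. create(a)  ⇒  FFFFF...  {a→[4]; b→[1]; c→[0, 2, 3]}
  7. append(b, 3)  ⇒  FFFFFFFF  {a→[4]; b→[1, 5, 6, 7]; c→[0, 2, 3]}
  8. truncate(c, 1)  ⇒  FF..FFFF  {a→[4]; b→[1, 5, 6, 7]; c→[0]}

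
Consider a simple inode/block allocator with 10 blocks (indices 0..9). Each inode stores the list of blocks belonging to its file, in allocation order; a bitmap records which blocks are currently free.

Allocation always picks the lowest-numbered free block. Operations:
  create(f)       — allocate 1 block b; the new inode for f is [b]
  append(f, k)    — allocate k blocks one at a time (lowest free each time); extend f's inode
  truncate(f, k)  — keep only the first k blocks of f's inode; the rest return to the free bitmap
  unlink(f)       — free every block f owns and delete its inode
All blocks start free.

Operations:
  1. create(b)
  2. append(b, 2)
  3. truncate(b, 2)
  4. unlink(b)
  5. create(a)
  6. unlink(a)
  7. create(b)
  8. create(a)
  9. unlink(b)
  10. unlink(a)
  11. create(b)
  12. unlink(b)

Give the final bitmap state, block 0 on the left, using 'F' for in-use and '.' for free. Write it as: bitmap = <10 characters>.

create(b): bitmap=F......... | b=[0]
append(b, 2): bitmap=FFF....... | b=[0, 1, 2]
truncate(b, 2): bitmap=FF........ | b=[0, 1]
unlink(b): bitmap=.......... | 
create(a): bitmap=F......... | a=[0]
unlink(a): bitmap=.......... | 
create(b): bitmap=F......... | b=[0]
create(a): bitmap=FF........ | a=[1] b=[0]
unlink(b): bitmap=.F........ | a=[1]
unlink(a): bitmap=.......... | 
create(b): bitmap=F......... | b=[0]
unlink(b): bitmap=.......... | 

bitmap = ..........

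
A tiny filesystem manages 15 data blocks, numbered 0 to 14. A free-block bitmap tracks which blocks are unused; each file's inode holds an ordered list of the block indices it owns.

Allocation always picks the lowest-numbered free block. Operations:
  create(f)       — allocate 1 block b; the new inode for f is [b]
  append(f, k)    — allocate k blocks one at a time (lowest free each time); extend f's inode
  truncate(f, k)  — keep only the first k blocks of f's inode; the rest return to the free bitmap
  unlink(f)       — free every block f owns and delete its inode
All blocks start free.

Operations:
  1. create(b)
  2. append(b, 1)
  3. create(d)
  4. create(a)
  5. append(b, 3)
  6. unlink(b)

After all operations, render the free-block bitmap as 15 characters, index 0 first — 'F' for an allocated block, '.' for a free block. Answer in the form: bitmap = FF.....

[1] create(b) — b=0 (map F..............)
[2] append(b, 1) — b=0,1 (map FF.............)
[3] create(d) — b=0,1 d=2 (map FFF............)
[4] create(a) — a=3 b=0,1 d=2 (map FFFF...........)
[5] append(b, 3) — a=3 b=0,1,4,5,6 d=2 (map FFFFFFF........)
[6] unlink(b) — a=3 d=2 (map ..FF...........)

bitmap = ..FF...........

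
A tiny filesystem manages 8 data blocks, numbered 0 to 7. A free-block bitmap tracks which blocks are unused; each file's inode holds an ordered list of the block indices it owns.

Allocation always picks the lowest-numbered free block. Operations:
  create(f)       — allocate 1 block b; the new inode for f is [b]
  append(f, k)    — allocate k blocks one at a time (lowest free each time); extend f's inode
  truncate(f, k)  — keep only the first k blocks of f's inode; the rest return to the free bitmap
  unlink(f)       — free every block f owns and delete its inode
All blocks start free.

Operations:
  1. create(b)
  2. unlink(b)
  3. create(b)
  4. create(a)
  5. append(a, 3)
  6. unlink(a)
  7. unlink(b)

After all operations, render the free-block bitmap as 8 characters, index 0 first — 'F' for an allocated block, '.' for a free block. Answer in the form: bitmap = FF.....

bitmap = ........

[1] create(b) — b=0 (map F.......)
[2] unlink(b) —  (map ........)
[3] create(b) — b=0 (map F.......)
[4] create(a) — a=1 b=0 (map FF......)
[5] append(a, 3) — a=1,2,3,4 b=0 (map FFFFF...)
[6] unlink(a) — b=0 (map F.......)
[7] unlink(b) —  (map ........)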